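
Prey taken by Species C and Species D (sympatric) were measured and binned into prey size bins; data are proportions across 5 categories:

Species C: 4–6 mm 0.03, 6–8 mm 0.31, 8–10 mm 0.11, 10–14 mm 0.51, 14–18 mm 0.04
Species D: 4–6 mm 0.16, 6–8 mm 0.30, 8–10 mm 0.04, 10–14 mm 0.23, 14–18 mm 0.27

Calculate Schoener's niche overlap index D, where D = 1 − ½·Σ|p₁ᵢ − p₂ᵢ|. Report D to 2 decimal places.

Σ|p₁ᵢ − p₂ᵢ| = 0.13 + 0.01 + 0.07 + 0.28 + 0.23 = 0.72
D = 1 − ½ × 0.72 = 1 − 0.360 = 0.6400

0.64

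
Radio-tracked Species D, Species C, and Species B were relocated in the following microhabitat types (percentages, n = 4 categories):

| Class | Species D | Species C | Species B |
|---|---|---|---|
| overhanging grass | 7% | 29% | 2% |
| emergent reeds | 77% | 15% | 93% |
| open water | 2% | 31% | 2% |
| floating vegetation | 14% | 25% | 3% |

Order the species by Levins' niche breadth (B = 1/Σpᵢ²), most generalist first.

Convert percentages to proportions (divide by 100).
Σp_Dᵢ² = 0.07² + 0.77² + 0.02² + 0.14² = 0.0049 + 0.5929 + 0.0004 + 0.0196 = 0.6178
B_D = 1 / 0.6178 = 1.6186
Σp_Cᵢ² = 0.29² + 0.15² + 0.31² + 0.25² = 0.0841 + 0.0225 + 0.0961 + 0.0625 = 0.2652
B_C = 1 / 0.2652 = 3.7707
Σp_Bᵢ² = 0.02² + 0.93² + 0.02² + 0.03² = 0.0004 + 0.8649 + 0.0004 + 0.0009 = 0.8666
B_B = 1 / 0.8666 = 1.1539
Ranking by B (broadest → narrowest): Species C (3.77) > Species D (1.62) > Species B (1.15)

Species C > Species D > Species B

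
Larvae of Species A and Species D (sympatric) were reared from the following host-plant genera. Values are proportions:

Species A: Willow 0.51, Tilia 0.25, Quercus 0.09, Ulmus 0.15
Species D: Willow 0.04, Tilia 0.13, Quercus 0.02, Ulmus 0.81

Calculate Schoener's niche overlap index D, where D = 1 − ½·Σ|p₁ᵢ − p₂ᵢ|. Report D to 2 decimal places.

Σ|p₁ᵢ − p₂ᵢ| = 0.47 + 0.12 + 0.07 + 0.66 = 1.32
D = 1 − ½ × 1.32 = 1 − 0.660 = 0.3400

0.34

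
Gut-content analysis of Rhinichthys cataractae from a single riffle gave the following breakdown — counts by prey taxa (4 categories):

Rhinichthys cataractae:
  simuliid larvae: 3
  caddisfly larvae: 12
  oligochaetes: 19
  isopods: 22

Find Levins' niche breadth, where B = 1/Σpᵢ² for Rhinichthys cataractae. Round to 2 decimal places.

Proportions for Rhinichthys cataractae (n=56): 3/56=0.0536, 12/56=0.2143, 19/56=0.3393, 22/56=0.3929
Σpᵢ² = 0.0536² + 0.2143² + 0.3393² + 0.3929² = 0.002873 + 0.045924 + 0.115124 + 0.154370 = 0.318291
B = 1 / 0.318291 = 3.1418

3.14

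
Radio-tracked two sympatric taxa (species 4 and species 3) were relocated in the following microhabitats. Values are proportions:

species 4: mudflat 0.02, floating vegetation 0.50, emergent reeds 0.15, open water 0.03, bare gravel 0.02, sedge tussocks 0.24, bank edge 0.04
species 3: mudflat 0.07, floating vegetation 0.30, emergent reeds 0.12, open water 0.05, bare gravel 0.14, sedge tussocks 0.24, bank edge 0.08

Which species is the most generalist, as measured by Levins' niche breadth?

species 3

Σp_4ᵢ² = 0.02² + 0.50² + 0.15² + 0.03² + 0.02² + 0.24² + 0.04² = 0.0004 + 0.2500 + 0.0225 + 0.0009 + 0.0004 + 0.0576 + 0.0016 = 0.3334
B_4 = 1 / 0.3334 = 2.9994
Σp_3ᵢ² = 0.07² + 0.30² + 0.12² + 0.05² + 0.14² + 0.24² + 0.08² = 0.0049 + 0.0900 + 0.0144 + 0.0025 + 0.0196 + 0.0576 + 0.0064 = 0.1954
B_3 = 1 / 0.1954 = 5.1177
Highest B → broadest niche (most generalist): species 3 (B = 5.12).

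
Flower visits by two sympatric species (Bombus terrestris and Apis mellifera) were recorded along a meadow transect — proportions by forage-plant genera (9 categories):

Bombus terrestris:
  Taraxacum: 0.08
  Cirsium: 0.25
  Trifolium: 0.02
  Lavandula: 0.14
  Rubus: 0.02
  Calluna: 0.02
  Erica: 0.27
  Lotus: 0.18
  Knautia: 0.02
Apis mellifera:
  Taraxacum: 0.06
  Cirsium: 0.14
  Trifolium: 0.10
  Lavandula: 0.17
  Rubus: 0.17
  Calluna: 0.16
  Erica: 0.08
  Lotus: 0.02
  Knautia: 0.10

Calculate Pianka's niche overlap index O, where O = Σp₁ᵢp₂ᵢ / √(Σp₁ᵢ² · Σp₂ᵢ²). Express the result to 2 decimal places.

0.62

Σ p₁ᵢp₂ᵢ = 0.0048 + 0.0350 + 0.0020 + 0.0238 + 0.0034 + 0.0032 + 0.0216 + 0.0036 + 0.0020 = 0.0994
Σp_1ᵢ² = 0.08² + 0.25² + 0.02² + 0.14² + 0.02² + 0.02² + 0.27² + 0.18² + 0.02² = 0.0064 + 0.0625 + 0.0004 + 0.0196 + 0.0004 + 0.0004 + 0.0729 + 0.0324 + 0.0004 = 0.1954
Σp_2ᵢ² = 0.06² + 0.14² + 0.10² + 0.17² + 0.17² + 0.16² + 0.08² + 0.02² + 0.10² = 0.0036 + 0.0196 + 0.0100 + 0.0289 + 0.0289 + 0.0256 + 0.0064 + 0.0004 + 0.0100 = 0.1334
O = 0.0994 / √(0.1954 × 0.1334) = 0.0994 / 0.16145 = 0.6157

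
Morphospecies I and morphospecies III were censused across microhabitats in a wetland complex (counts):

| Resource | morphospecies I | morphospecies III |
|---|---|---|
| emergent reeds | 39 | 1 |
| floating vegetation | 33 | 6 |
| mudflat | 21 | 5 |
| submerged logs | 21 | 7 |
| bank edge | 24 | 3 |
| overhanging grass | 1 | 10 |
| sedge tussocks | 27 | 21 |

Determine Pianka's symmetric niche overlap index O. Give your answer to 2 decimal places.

0.64

Proportions for morphospecies I (n=166): 39/166=0.2349, 33/166=0.1988, 21/166=0.1265, 21/166=0.1265, 24/166=0.1446, 1/166=0.0060, 27/166=0.1627
Proportions for morphospecies III (n=53): 1/53=0.0189, 6/53=0.1132, 5/53=0.0943, 7/53=0.1321, 3/53=0.0566, 10/53=0.1887, 21/53=0.3962
Σ p₁ᵢp₂ᵢ = 0.004440 + 0.022504 + 0.011929 + 0.016711 + 0.008184 + 0.001132 + 0.064462 = 0.129362
Σp_1ᵢ² = 0.2349² + 0.1988² + 0.1265² + 0.1265² + 0.1446² + 0.0060² + 0.1627² = 0.055178 + 0.039521 + 0.016002 + 0.016002 + 0.020909 + 0.000036 + 0.026471 = 0.174119
Σp_2ᵢ² = 0.0189² + 0.1132² + 0.0943² + 0.1321² + 0.0566² + 0.1887² + 0.3962² = 0.000357 + 0.012814 + 0.008892 + 0.017450 + 0.003204 + 0.035608 + 0.156974 = 0.235299
O = 0.129362 / √(0.174119 × 0.235299) = 0.129362 / 0.2024105 = 0.6391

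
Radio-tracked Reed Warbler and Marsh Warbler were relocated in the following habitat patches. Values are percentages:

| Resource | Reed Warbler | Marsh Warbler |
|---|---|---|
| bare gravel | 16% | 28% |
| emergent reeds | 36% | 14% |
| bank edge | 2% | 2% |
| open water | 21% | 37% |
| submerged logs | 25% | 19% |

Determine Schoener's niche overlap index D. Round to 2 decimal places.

0.72

Convert percentages to proportions (divide by 100).
Σ|p₁ᵢ − p₂ᵢ| = 0.12 + 0.22 + 0.00 + 0.16 + 0.06 = 0.56
D = 1 − ½ × 0.56 = 1 − 0.280 = 0.7200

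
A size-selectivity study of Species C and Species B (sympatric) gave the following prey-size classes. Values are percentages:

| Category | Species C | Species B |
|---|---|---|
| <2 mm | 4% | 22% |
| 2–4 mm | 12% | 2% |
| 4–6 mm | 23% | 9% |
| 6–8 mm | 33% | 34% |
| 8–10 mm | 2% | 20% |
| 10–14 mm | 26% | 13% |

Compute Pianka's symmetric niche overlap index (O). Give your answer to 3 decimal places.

Convert percentages to proportions (divide by 100).
Σ p₁ᵢp₂ᵢ = 0.0088 + 0.0024 + 0.0207 + 0.1122 + 0.0040 + 0.0338 = 0.1819
Σp_1ᵢ² = 0.04² + 0.12² + 0.23² + 0.33² + 0.02² + 0.26² = 0.0016 + 0.0144 + 0.0529 + 0.1089 + 0.0004 + 0.0676 = 0.2458
Σp_2ᵢ² = 0.22² + 0.02² + 0.09² + 0.34² + 0.20² + 0.13² = 0.0484 + 0.0004 + 0.0081 + 0.1156 + 0.0400 + 0.0169 = 0.2294
O = 0.1819 / √(0.2458 × 0.2294) = 0.1819 / 0.237458 = 0.76603

0.766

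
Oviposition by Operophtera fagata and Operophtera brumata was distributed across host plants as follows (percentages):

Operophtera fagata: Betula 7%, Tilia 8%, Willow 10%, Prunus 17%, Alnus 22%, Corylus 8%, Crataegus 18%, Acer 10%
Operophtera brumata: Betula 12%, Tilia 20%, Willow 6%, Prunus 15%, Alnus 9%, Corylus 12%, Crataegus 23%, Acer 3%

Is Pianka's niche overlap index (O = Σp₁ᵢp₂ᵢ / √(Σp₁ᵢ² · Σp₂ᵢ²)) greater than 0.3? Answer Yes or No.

Yes

Convert percentages to proportions (divide by 100).
Σ p₁ᵢp₂ᵢ = 0.0084 + 0.0160 + 0.0060 + 0.0255 + 0.0198 + 0.0096 + 0.0414 + 0.0030 = 0.1297
Σp_1ᵢ² = 0.07² + 0.08² + 0.10² + 0.17² + 0.22² + 0.08² + 0.18² + 0.10² = 0.0049 + 0.0064 + 0.0100 + 0.0289 + 0.0484 + 0.0064 + 0.0324 + 0.0100 = 0.1474
Σp_2ᵢ² = 0.12² + 0.20² + 0.06² + 0.15² + 0.09² + 0.12² + 0.23² + 0.03² = 0.0144 + 0.0400 + 0.0036 + 0.0225 + 0.0081 + 0.0144 + 0.0529 + 0.0009 = 0.1568
O = 0.1297 / √(0.1474 × 0.1568) = 0.1297 / 0.15203 = 0.8531
O = 0.8531 > 0.3 → Yes.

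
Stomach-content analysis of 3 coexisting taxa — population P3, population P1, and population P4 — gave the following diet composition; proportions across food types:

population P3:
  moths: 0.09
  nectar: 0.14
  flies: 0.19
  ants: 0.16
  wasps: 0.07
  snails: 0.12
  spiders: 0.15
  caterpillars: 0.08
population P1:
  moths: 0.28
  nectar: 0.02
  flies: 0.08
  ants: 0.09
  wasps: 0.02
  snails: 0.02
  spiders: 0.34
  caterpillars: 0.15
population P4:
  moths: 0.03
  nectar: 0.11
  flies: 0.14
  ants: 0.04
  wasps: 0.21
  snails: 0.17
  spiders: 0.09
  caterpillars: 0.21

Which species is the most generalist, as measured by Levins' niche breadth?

Σp_P3ᵢ² = 0.09² + 0.14² + 0.19² + 0.16² + 0.07² + 0.12² + 0.15² + 0.08² = 0.0081 + 0.0196 + 0.0361 + 0.0256 + 0.0049 + 0.0144 + 0.0225 + 0.0064 = 0.1376
B_P3 = 1 / 0.1376 = 7.2674
Σp_P1ᵢ² = 0.28² + 0.02² + 0.08² + 0.09² + 0.02² + 0.02² + 0.34² + 0.15² = 0.0784 + 0.0004 + 0.0064 + 0.0081 + 0.0004 + 0.0004 + 0.1156 + 0.0225 = 0.2322
B_P1 = 1 / 0.2322 = 4.3066
Σp_P4ᵢ² = 0.03² + 0.11² + 0.14² + 0.04² + 0.21² + 0.17² + 0.09² + 0.21² = 0.0009 + 0.0121 + 0.0196 + 0.0016 + 0.0441 + 0.0289 + 0.0081 + 0.0441 = 0.1594
B_P4 = 1 / 0.1594 = 6.2735
Highest B → broadest niche (most generalist): population P3 (B = 7.27).

population P3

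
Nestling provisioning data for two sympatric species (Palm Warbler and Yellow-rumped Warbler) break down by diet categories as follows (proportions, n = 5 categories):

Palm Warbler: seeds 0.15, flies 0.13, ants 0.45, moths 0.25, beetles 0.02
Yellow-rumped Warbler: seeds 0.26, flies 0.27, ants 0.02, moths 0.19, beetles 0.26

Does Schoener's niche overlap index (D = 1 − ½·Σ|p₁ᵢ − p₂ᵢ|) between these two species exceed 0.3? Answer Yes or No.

Σ|p₁ᵢ − p₂ᵢ| = 0.11 + 0.14 + 0.43 + 0.06 + 0.24 = 0.98
D = 1 − ½ × 0.98 = 1 − 0.490 = 0.5100
D = 0.5100 > 0.3 → Yes.

Yes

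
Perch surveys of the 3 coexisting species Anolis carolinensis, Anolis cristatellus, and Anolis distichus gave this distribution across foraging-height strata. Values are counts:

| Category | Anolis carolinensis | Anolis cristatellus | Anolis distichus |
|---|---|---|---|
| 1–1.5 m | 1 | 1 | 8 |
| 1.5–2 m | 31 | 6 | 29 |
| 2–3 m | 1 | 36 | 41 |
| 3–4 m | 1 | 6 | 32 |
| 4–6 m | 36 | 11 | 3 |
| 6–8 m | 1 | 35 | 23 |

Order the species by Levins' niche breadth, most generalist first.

Proportions for Anolis carolinensis (n=71): 1/71=0.0141, 31/71=0.4366, 1/71=0.0141, 1/71=0.0141, 36/71=0.5070, 1/71=0.0141
Proportions for Anolis cristatellus (n=95): 1/95=0.0105, 6/95=0.0632, 36/95=0.3789, 6/95=0.0632, 11/95=0.1158, 35/95=0.3684
Proportions for Anolis distichus (n=136): 8/136=0.0588, 29/136=0.2132, 41/136=0.3015, 32/136=0.2353, 3/136=0.0221, 23/136=0.1691
Σp_caroᵢ² = 0.0141² + 0.4366² + 0.0141² + 0.0141² + 0.5070² + 0.0141² = 0.000199 + 0.190620 + 0.000199 + 0.000199 + 0.257049 + 0.000199 = 0.448465
B_caro = 1 / 0.448465 = 2.2298
Σp_crisᵢ² = 0.0105² + 0.0632² + 0.3789² + 0.0632² + 0.1158² + 0.3684² = 0.000110 + 0.003994 + 0.143565 + 0.003994 + 0.013410 + 0.135719 = 0.300792
B_cris = 1 / 0.300792 = 3.3246
Σp_distᵢ² = 0.0588² + 0.2132² + 0.3015² + 0.2353² + 0.0221² + 0.1691² = 0.003457 + 0.045454 + 0.090902 + 0.055366 + 0.000488 + 0.028595 = 0.224262
B_dist = 1 / 0.224262 = 4.4591
Ranking by B (broadest → narrowest): Anolis distichus (4.46) > Anolis cristatellus (3.32) > Anolis carolinensis (2.23)

Anolis distichus > Anolis cristatellus > Anolis carolinensis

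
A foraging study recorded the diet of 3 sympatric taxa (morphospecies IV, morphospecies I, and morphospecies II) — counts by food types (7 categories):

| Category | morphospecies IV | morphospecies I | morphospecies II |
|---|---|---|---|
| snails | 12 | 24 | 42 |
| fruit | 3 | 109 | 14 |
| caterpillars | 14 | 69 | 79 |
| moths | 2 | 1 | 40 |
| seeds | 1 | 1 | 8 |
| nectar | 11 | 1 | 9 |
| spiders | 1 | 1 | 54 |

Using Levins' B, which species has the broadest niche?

morphospecies II

Proportions for morphospecies IV (n=44): 12/44=0.2727, 3/44=0.0682, 14/44=0.3182, 2/44=0.0455, 1/44=0.0227, 11/44=0.2500, 1/44=0.0227
Proportions for morphospecies I (n=206): 24/206=0.1165, 109/206=0.5291, 69/206=0.3350, 1/206=0.0049, 1/206=0.0049, 1/206=0.0049, 1/206=0.0049
Proportions for morphospecies II (n=246): 42/246=0.1707, 14/246=0.0569, 79/246=0.3211, 40/246=0.1626, 8/246=0.0325, 9/246=0.0366, 54/246=0.2195
Σp_IVᵢ² = 0.2727² + 0.0682² + 0.3182² + 0.0455² + 0.0227² + 0.2500² + 0.0227² = 0.074365 + 0.004651 + 0.101251 + 0.002070 + 0.000515 + 0.062500 + 0.000515 = 0.245867
B_IV = 1 / 0.245867 = 4.0672
Σp_Iᵢ² = 0.1165² + 0.5291² + 0.3350² + 0.0049² + 0.0049² + 0.0049² + 0.0049² = 0.013572 + 0.279947 + 0.112225 + 0.000024 + 0.000024 + 0.000024 + 0.000024 = 0.405840
B_I = 1 / 0.405840 = 2.4640
Σp_IIᵢ² = 0.1707² + 0.0569² + 0.3211² + 0.1626² + 0.0325² + 0.0366² + 0.2195² = 0.029138 + 0.003238 + 0.103105 + 0.026439 + 0.001056 + 0.001340 + 0.048180 = 0.212496
B_II = 1 / 0.212496 = 4.7060
Highest B → broadest niche (most generalist): morphospecies II (B = 4.71).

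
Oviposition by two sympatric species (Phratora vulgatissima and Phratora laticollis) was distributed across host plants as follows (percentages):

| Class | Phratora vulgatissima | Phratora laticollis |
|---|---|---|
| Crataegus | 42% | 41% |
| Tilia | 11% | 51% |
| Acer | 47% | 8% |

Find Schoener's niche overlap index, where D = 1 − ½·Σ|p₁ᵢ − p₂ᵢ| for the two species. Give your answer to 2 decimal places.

0.60

Convert percentages to proportions (divide by 100).
Σ|p₁ᵢ − p₂ᵢ| = 0.01 + 0.40 + 0.39 = 0.80
D = 1 − ½ × 0.80 = 1 − 0.400 = 0.6000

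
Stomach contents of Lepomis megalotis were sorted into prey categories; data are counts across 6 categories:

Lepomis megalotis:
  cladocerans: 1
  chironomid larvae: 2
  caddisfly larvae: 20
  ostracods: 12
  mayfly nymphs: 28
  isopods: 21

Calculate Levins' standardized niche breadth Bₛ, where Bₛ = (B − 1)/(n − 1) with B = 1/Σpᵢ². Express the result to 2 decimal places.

0.60

Proportions for Lepomis megalotis (n=84): 1/84=0.0119, 2/84=0.0238, 20/84=0.2381, 12/84=0.1429, 28/84=0.3333, 21/84=0.2500
Σpᵢ² = 0.0119² + 0.0238² + 0.2381² + 0.1429² + 0.3333² + 0.2500² = 0.000142 + 0.000566 + 0.056692 + 0.020420 + 0.111089 + 0.062500 = 0.251409
B = 1 / 0.251409 = 3.9776
Bₛ = (B − 1)/(n − 1) = (3.9776 − 1)/(6 − 1) = 2.9776/5 = 0.5955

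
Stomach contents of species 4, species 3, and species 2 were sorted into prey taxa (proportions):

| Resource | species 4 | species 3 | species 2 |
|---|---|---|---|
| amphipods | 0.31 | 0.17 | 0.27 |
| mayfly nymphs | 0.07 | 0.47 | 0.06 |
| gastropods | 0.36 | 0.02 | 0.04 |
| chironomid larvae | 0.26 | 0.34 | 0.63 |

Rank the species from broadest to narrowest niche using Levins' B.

Σp_4ᵢ² = 0.31² + 0.07² + 0.36² + 0.26² = 0.0961 + 0.0049 + 0.1296 + 0.0676 = 0.2982
B_4 = 1 / 0.2982 = 3.3535
Σp_3ᵢ² = 0.17² + 0.47² + 0.02² + 0.34² = 0.0289 + 0.2209 + 0.0004 + 0.1156 = 0.3658
B_3 = 1 / 0.3658 = 2.7337
Σp_2ᵢ² = 0.27² + 0.06² + 0.04² + 0.63² = 0.0729 + 0.0036 + 0.0016 + 0.3969 = 0.4750
B_2 = 1 / 0.4750 = 2.1053
Ranking by B (broadest → narrowest): species 4 (3.35) > species 3 (2.73) > species 2 (2.11)

species 4 > species 3 > species 2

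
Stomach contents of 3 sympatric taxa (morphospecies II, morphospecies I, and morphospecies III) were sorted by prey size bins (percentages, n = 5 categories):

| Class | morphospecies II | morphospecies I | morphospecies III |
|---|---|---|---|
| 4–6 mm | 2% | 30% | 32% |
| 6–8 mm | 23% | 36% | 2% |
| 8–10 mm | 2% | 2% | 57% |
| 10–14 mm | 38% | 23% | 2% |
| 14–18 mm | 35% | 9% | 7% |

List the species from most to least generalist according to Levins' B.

Convert percentages to proportions (divide by 100).
Σp_IIᵢ² = 0.02² + 0.23² + 0.02² + 0.38² + 0.35² = 0.0004 + 0.0529 + 0.0004 + 0.1444 + 0.1225 = 0.3206
B_II = 1 / 0.3206 = 3.1192
Σp_Iᵢ² = 0.30² + 0.36² + 0.02² + 0.23² + 0.09² = 0.0900 + 0.1296 + 0.0004 + 0.0529 + 0.0081 = 0.2810
B_I = 1 / 0.2810 = 3.5587
Σp_IIIᵢ² = 0.32² + 0.02² + 0.57² + 0.02² + 0.07² = 0.1024 + 0.0004 + 0.3249 + 0.0004 + 0.0049 = 0.4330
B_III = 1 / 0.4330 = 2.3095
Ranking by B (broadest → narrowest): morphospecies I (3.56) > morphospecies II (3.12) > morphospecies III (2.31)

morphospecies I > morphospecies II > morphospecies III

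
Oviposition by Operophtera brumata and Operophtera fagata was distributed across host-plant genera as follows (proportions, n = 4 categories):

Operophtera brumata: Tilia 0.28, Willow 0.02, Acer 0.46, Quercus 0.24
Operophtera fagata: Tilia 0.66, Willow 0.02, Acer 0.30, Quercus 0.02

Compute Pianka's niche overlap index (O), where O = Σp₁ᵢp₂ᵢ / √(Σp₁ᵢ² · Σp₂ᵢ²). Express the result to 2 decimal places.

Σ p₁ᵢp₂ᵢ = 0.1848 + 0.0004 + 0.1380 + 0.0048 = 0.3280
Σp_1ᵢ² = 0.28² + 0.02² + 0.46² + 0.24² = 0.0784 + 0.0004 + 0.2116 + 0.0576 = 0.3480
Σp_2ᵢ² = 0.66² + 0.02² + 0.30² + 0.02² = 0.4356 + 0.0004 + 0.0900 + 0.0004 = 0.5264
O = 0.3280 / √(0.3480 × 0.5264) = 0.3280 / 0.42800 = 0.7664

0.77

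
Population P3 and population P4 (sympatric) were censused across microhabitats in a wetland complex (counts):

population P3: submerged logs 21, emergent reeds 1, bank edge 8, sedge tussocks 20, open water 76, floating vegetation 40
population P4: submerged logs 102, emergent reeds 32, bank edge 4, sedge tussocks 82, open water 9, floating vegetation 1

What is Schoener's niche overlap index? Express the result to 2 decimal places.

0.31

Proportions for population P3 (n=166): 21/166=0.1265, 1/166=0.0060, 8/166=0.0482, 20/166=0.1205, 76/166=0.4578, 40/166=0.2410
Proportions for population P4 (n=230): 102/230=0.4435, 32/230=0.1391, 4/230=0.0174, 82/230=0.3565, 9/230=0.0391, 1/230=0.0043
Σ|p₁ᵢ − p₂ᵢ| = 0.3170 + 0.1331 + 0.0308 + 0.2360 + 0.4187 + 0.2367 = 1.3723
D = 1 − ½ × 1.3723 = 1 − 0.68615 = 0.31385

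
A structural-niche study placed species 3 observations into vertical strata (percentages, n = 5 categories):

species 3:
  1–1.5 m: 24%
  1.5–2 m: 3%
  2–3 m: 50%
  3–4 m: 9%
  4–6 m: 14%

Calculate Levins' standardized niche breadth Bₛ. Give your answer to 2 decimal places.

Convert percentages to proportions (divide by 100).
Σpᵢ² = 0.24² + 0.03² + 0.50² + 0.09² + 0.14² = 0.0576 + 0.0009 + 0.2500 + 0.0081 + 0.0196 = 0.3362
B = 1 / 0.3362 = 2.9744
Bₛ = (B − 1)/(n − 1) = (2.9744 − 1)/(5 − 1) = 1.9744/4 = 0.4936

0.49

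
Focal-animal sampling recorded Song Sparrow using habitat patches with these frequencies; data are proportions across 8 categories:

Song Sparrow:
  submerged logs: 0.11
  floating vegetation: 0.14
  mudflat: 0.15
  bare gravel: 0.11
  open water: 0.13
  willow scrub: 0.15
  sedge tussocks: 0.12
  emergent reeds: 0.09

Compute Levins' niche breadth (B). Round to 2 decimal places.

7.80

Σpᵢ² = 0.11² + 0.14² + 0.15² + 0.11² + 0.13² + 0.15² + 0.12² + 0.09² = 0.0121 + 0.0196 + 0.0225 + 0.0121 + 0.0169 + 0.0225 + 0.0144 + 0.0081 = 0.1282
B = 1 / 0.1282 = 7.8003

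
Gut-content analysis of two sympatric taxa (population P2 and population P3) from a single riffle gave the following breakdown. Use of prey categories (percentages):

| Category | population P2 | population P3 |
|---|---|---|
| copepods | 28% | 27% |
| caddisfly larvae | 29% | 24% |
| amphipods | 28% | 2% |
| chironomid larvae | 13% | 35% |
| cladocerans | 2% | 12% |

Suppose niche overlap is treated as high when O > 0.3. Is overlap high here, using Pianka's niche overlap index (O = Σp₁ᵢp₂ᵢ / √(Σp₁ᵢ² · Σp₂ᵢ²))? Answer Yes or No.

Yes

Convert percentages to proportions (divide by 100).
Σ p₁ᵢp₂ᵢ = 0.0756 + 0.0696 + 0.0056 + 0.0455 + 0.0024 = 0.1987
Σp_1ᵢ² = 0.28² + 0.29² + 0.28² + 0.13² + 0.02² = 0.0784 + 0.0841 + 0.0784 + 0.0169 + 0.0004 = 0.2582
Σp_2ᵢ² = 0.27² + 0.24² + 0.02² + 0.35² + 0.12² = 0.0729 + 0.0576 + 0.0004 + 0.1225 + 0.0144 = 0.2678
O = 0.1987 / √(0.2582 × 0.2678) = 0.1987 / 0.26296 = 0.7556
O = 0.7556 > 0.3 → Yes.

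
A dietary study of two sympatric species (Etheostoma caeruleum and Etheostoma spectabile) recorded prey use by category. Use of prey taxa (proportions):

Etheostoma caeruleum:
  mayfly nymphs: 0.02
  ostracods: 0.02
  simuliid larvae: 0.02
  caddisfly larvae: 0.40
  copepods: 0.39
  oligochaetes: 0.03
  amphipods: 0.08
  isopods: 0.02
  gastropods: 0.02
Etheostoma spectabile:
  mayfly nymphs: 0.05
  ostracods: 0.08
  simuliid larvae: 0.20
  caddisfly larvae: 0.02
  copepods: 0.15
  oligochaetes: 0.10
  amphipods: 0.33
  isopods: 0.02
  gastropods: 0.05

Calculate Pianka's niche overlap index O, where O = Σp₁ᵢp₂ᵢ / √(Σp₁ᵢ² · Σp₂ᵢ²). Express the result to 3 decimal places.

Σ p₁ᵢp₂ᵢ = 0.0010 + 0.0016 + 0.0040 + 0.0080 + 0.0585 + 0.0030 + 0.0264 + 0.0004 + 0.0010 = 0.1039
Σp_1ᵢ² = 0.02² + 0.02² + 0.02² + 0.40² + 0.39² + 0.03² + 0.08² + 0.02² + 0.02² = 0.0004 + 0.0004 + 0.0004 + 0.1600 + 0.1521 + 0.0009 + 0.0064 + 0.0004 + 0.0004 = 0.3214
Σp_2ᵢ² = 0.05² + 0.08² + 0.20² + 0.02² + 0.15² + 0.10² + 0.33² + 0.02² + 0.05² = 0.0025 + 0.0064 + 0.0400 + 0.0004 + 0.0225 + 0.0100 + 0.1089 + 0.0004 + 0.0025 = 0.1936
O = 0.1039 / √(0.3214 × 0.1936) = 0.1039 / 0.249445 = 0.41652

0.417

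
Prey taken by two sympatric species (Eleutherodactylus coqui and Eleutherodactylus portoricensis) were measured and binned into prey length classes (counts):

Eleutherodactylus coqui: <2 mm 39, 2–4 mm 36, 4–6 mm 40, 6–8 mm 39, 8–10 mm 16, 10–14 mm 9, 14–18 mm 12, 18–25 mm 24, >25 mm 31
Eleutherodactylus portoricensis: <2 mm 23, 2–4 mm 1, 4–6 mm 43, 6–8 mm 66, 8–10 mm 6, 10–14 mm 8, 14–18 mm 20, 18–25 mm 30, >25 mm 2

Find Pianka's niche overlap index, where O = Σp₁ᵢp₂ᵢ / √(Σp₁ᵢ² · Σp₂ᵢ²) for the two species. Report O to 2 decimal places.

Proportions for Eleutherodactylus coqui (n=246): 39/246=0.1585, 36/246=0.1463, 40/246=0.1626, 39/246=0.1585, 16/246=0.0650, 9/246=0.0366, 12/246=0.0488, 24/246=0.0976, 31/246=0.1260
Proportions for Eleutherodactylus portoricensis (n=199): 23/199=0.1156, 1/199=0.0050, 43/199=0.2161, 66/199=0.3317, 6/199=0.0302, 8/199=0.0402, 20/199=0.1005, 30/199=0.1508, 2/199=0.0101
Σ p₁ᵢp₂ᵢ = 0.018323 + 0.000732 + 0.035138 + 0.052574 + 0.001963 + 0.001471 + 0.004904 + 0.014718 + 0.001273 = 0.131096
Σp_1ᵢ² = 0.1585² + 0.1463² + 0.1626² + 0.1585² + 0.0650² + 0.0366² + 0.0488² + 0.0976² + 0.1260² = 0.025122 + 0.021404 + 0.026439 + 0.025122 + 0.004225 + 0.001340 + 0.002381 + 0.009526 + 0.015876 = 0.131435
Σp_2ᵢ² = 0.1156² + 0.0050² + 0.2161² + 0.3317² + 0.0302² + 0.0402² + 0.1005² + 0.1508² + 0.0101² = 0.013363 + 0.000025 + 0.046699 + 0.110025 + 0.000912 + 0.001616 + 0.010100 + 0.022741 + 0.000102 = 0.205583
O = 0.131096 / √(0.131435 × 0.205583) = 0.131096 / 0.1643801 = 0.7975

0.80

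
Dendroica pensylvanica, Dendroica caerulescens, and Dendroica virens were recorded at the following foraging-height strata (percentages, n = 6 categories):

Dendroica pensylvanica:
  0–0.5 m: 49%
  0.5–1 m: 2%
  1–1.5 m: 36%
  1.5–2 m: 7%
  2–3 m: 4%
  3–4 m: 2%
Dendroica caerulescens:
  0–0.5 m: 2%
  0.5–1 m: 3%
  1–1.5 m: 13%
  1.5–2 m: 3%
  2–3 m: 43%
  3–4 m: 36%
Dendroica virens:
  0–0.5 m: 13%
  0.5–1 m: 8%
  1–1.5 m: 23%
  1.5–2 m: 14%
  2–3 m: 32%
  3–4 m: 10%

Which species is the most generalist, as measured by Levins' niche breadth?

Convert percentages to proportions (divide by 100).
Σp_pensᵢ² = 0.49² + 0.02² + 0.36² + 0.07² + 0.04² + 0.02² = 0.2401 + 0.0004 + 0.1296 + 0.0049 + 0.0016 + 0.0004 = 0.3770
B_pens = 1 / 0.3770 = 2.6525
Σp_caerᵢ² = 0.02² + 0.03² + 0.13² + 0.03² + 0.43² + 0.36² = 0.0004 + 0.0009 + 0.0169 + 0.0009 + 0.1849 + 0.1296 = 0.3336
B_caer = 1 / 0.3336 = 2.9976
Σp_vireᵢ² = 0.13² + 0.08² + 0.23² + 0.14² + 0.32² + 0.10² = 0.0169 + 0.0064 + 0.0529 + 0.0196 + 0.1024 + 0.0100 = 0.2082
B_vire = 1 / 0.2082 = 4.8031
Highest B → broadest niche (most generalist): Dendroica virens (B = 4.80).

Dendroica virens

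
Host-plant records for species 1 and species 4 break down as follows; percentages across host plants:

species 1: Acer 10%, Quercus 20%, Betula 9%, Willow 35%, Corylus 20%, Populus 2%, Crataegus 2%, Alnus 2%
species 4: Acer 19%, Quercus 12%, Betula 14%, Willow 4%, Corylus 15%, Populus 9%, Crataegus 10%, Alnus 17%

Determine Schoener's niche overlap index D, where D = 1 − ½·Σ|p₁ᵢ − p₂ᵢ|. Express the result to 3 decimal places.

0.560

Convert percentages to proportions (divide by 100).
Σ|p₁ᵢ − p₂ᵢ| = 0.09 + 0.08 + 0.05 + 0.31 + 0.05 + 0.07 + 0.08 + 0.15 = 0.88
D = 1 − ½ × 0.88 = 1 − 0.440 = 0.56000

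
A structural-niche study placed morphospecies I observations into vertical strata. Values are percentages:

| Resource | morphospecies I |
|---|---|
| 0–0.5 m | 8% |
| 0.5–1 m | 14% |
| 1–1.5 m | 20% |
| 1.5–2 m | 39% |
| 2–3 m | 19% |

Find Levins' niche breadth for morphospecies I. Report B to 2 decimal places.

Convert percentages to proportions (divide by 100).
Σpᵢ² = 0.08² + 0.14² + 0.20² + 0.39² + 0.19² = 0.0064 + 0.0196 + 0.0400 + 0.1521 + 0.0361 = 0.2542
B = 1 / 0.2542 = 3.9339

3.93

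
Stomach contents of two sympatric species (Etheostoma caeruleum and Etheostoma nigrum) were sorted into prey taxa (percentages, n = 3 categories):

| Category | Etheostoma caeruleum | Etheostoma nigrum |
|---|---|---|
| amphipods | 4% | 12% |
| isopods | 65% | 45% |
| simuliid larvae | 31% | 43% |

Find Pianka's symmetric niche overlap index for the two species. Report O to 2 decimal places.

Convert percentages to proportions (divide by 100).
Σ p₁ᵢp₂ᵢ = 0.0048 + 0.2925 + 0.1333 = 0.4306
Σp_1ᵢ² = 0.04² + 0.65² + 0.31² = 0.0016 + 0.4225 + 0.0961 = 0.5202
Σp_2ᵢ² = 0.12² + 0.45² + 0.43² = 0.0144 + 0.2025 + 0.1849 = 0.4018
O = 0.4306 / √(0.5202 × 0.4018) = 0.4306 / 0.45718 = 0.9419

0.94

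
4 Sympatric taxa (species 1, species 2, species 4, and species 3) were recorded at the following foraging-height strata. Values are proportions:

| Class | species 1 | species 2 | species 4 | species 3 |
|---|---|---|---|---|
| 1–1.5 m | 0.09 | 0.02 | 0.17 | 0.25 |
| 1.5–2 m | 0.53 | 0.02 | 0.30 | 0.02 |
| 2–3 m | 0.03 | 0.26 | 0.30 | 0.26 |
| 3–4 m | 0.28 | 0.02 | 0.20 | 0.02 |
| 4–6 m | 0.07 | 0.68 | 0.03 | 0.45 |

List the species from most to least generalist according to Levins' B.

species 4 > species 3 > species 1 > species 2

Σp_1ᵢ² = 0.09² + 0.53² + 0.03² + 0.28² + 0.07² = 0.0081 + 0.2809 + 0.0009 + 0.0784 + 0.0049 = 0.3732
B_1 = 1 / 0.3732 = 2.6795
Σp_2ᵢ² = 0.02² + 0.02² + 0.26² + 0.02² + 0.68² = 0.0004 + 0.0004 + 0.0676 + 0.0004 + 0.4624 = 0.5312
B_2 = 1 / 0.5312 = 1.8825
Σp_4ᵢ² = 0.17² + 0.30² + 0.30² + 0.20² + 0.03² = 0.0289 + 0.0900 + 0.0900 + 0.0400 + 0.0009 = 0.2498
B_4 = 1 / 0.2498 = 4.0032
Σp_3ᵢ² = 0.25² + 0.02² + 0.26² + 0.02² + 0.45² = 0.0625 + 0.0004 + 0.0676 + 0.0004 + 0.2025 = 0.3334
B_3 = 1 / 0.3334 = 2.9994
Ranking by B (broadest → narrowest): species 4 (4.00) > species 3 (3.00) > species 1 (2.68) > species 2 (1.88)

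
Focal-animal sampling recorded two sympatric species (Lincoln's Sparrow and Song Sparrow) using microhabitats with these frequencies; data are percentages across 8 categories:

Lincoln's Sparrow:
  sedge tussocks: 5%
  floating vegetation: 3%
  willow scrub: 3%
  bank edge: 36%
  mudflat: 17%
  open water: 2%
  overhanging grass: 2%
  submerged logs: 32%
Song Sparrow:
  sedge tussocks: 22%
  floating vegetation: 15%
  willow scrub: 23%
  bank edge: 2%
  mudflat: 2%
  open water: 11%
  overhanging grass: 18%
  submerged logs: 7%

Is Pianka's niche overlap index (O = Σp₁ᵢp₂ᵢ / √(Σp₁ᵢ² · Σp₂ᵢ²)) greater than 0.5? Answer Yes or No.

No

Convert percentages to proportions (divide by 100).
Σ p₁ᵢp₂ᵢ = 0.0110 + 0.0045 + 0.0069 + 0.0072 + 0.0034 + 0.0022 + 0.0036 + 0.0224 = 0.0612
Σp_1ᵢ² = 0.05² + 0.03² + 0.03² + 0.36² + 0.17² + 0.02² + 0.02² + 0.32² = 0.0025 + 0.0009 + 0.0009 + 0.1296 + 0.0289 + 0.0004 + 0.0004 + 0.1024 = 0.2660
Σp_2ᵢ² = 0.22² + 0.15² + 0.23² + 0.02² + 0.02² + 0.11² + 0.18² + 0.07² = 0.0484 + 0.0225 + 0.0529 + 0.0004 + 0.0004 + 0.0121 + 0.0324 + 0.0049 = 0.1740
O = 0.0612 / √(0.2660 × 0.1740) = 0.0612 / 0.21514 = 0.2845
O = 0.2845 < 0.5 → No.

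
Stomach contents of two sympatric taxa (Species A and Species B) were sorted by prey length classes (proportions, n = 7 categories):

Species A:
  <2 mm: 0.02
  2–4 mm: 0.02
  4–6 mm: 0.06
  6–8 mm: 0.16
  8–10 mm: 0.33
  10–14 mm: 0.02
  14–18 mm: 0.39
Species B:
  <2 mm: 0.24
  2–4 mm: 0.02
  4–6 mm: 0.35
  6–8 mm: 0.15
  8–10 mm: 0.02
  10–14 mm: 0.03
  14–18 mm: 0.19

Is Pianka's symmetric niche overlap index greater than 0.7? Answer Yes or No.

Σ p₁ᵢp₂ᵢ = 0.0048 + 0.0004 + 0.0210 + 0.0240 + 0.0066 + 0.0006 + 0.0741 = 0.1315
Σp_1ᵢ² = 0.02² + 0.02² + 0.06² + 0.16² + 0.33² + 0.02² + 0.39² = 0.0004 + 0.0004 + 0.0036 + 0.0256 + 0.1089 + 0.0004 + 0.1521 = 0.2914
Σp_2ᵢ² = 0.24² + 0.02² + 0.35² + 0.15² + 0.02² + 0.03² + 0.19² = 0.0576 + 0.0004 + 0.1225 + 0.0225 + 0.0004 + 0.0009 + 0.0361 = 0.2404
O = 0.1315 / √(0.2914 × 0.2404) = 0.1315 / 0.26467 = 0.4968
O = 0.4968 < 0.7 → No.

No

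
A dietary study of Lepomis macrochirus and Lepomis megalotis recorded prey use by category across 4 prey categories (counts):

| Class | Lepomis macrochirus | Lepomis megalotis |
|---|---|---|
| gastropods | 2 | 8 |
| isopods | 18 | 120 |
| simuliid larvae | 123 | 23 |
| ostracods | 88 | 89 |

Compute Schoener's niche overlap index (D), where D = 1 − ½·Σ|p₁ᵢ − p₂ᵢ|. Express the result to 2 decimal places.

0.55

Proportions for Lepomis macrochirus (n=231): 2/231=0.0087, 18/231=0.0779, 123/231=0.5325, 88/231=0.3810
Proportions for Lepomis megalotis (n=240): 8/240=0.0333, 120/240=0.5000, 23/240=0.0958, 89/240=0.3708
Σ|p₁ᵢ − p₂ᵢ| = 0.0246 + 0.4221 + 0.4367 + 0.0102 = 0.8936
D = 1 − ½ × 0.8936 = 1 − 0.44680 = 0.55320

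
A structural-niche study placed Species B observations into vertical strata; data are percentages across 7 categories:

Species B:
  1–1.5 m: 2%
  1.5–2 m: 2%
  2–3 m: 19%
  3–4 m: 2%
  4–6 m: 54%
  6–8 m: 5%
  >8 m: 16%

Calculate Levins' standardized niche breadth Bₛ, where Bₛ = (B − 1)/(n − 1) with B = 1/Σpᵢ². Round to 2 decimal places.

Convert percentages to proportions (divide by 100).
Σpᵢ² = 0.02² + 0.02² + 0.19² + 0.02² + 0.54² + 0.05² + 0.16² = 0.0004 + 0.0004 + 0.0361 + 0.0004 + 0.2916 + 0.0025 + 0.0256 = 0.3570
B = 1 / 0.3570 = 2.8011
Bₛ = (B − 1)/(n − 1) = (2.8011 − 1)/(7 − 1) = 1.8011/6 = 0.3002

0.30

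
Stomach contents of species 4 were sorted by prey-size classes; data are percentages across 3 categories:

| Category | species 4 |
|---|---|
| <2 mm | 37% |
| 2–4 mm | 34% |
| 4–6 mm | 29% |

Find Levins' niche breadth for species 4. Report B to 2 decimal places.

Convert percentages to proportions (divide by 100).
Σpᵢ² = 0.37² + 0.34² + 0.29² = 0.1369 + 0.1156 + 0.0841 = 0.3366
B = 1 / 0.3366 = 2.9709

2.97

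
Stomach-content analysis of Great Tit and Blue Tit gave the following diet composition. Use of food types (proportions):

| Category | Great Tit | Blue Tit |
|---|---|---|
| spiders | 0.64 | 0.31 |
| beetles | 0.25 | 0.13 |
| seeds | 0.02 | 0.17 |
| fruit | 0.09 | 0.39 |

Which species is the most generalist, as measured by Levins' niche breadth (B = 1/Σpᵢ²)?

Σp_Greaᵢ² = 0.64² + 0.25² + 0.02² + 0.09² = 0.4096 + 0.0625 + 0.0004 + 0.0081 = 0.4806
B_Grea = 1 / 0.4806 = 2.0807
Σp_Blueᵢ² = 0.31² + 0.13² + 0.17² + 0.39² = 0.0961 + 0.0169 + 0.0289 + 0.1521 = 0.2940
B_Blue = 1 / 0.2940 = 3.4014
Highest B → broadest niche (most generalist): Blue Tit (B = 3.40).

Blue Tit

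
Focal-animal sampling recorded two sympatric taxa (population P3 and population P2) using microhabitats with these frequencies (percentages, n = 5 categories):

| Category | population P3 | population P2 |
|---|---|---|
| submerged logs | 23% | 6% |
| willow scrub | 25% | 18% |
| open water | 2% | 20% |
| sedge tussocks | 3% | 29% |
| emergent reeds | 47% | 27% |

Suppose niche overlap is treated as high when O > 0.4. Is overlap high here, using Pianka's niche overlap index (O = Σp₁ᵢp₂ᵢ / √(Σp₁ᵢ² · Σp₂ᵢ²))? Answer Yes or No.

Convert percentages to proportions (divide by 100).
Σ p₁ᵢp₂ᵢ = 0.0138 + 0.0450 + 0.0040 + 0.0087 + 0.1269 = 0.1984
Σp_1ᵢ² = 0.23² + 0.25² + 0.02² + 0.03² + 0.47² = 0.0529 + 0.0625 + 0.0004 + 0.0009 + 0.2209 = 0.3376
Σp_2ᵢ² = 0.06² + 0.18² + 0.20² + 0.29² + 0.27² = 0.0036 + 0.0324 + 0.0400 + 0.0841 + 0.0729 = 0.2330
O = 0.1984 / √(0.3376 × 0.2330) = 0.1984 / 0.28047 = 0.7074
O = 0.7074 > 0.4 → Yes.

Yes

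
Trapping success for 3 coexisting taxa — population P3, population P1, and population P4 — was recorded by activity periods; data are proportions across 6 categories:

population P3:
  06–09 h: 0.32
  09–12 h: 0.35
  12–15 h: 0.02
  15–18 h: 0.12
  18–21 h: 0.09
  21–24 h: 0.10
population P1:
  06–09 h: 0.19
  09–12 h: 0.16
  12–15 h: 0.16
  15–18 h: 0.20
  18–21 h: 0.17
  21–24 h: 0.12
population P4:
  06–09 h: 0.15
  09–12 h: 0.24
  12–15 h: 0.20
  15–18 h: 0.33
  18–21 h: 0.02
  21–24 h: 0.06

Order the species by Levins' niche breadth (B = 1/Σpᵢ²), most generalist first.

Σp_P3ᵢ² = 0.32² + 0.35² + 0.02² + 0.12² + 0.09² + 0.10² = 0.1024 + 0.1225 + 0.0004 + 0.0144 + 0.0081 + 0.0100 = 0.2578
B_P3 = 1 / 0.2578 = 3.8790
Σp_P1ᵢ² = 0.19² + 0.16² + 0.16² + 0.20² + 0.17² + 0.12² = 0.0361 + 0.0256 + 0.0256 + 0.0400 + 0.0289 + 0.0144 = 0.1706
B_P1 = 1 / 0.1706 = 5.8617
Σp_P4ᵢ² = 0.15² + 0.24² + 0.20² + 0.33² + 0.02² + 0.06² = 0.0225 + 0.0576 + 0.0400 + 0.1089 + 0.0004 + 0.0036 = 0.2330
B_P4 = 1 / 0.2330 = 4.2918
Ranking by B (broadest → narrowest): population P1 (5.86) > population P4 (4.29) > population P3 (3.88)

population P1 > population P4 > population P3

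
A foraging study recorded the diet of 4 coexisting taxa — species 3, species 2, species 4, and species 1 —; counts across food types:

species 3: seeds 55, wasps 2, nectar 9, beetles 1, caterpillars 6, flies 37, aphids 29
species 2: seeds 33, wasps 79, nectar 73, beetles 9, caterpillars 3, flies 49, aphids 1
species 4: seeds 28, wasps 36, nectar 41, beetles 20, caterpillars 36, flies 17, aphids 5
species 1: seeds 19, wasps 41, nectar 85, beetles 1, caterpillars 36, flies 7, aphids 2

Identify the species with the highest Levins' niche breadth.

species 4

Proportions for species 3 (n=139): 55/139=0.3957, 2/139=0.0144, 9/139=0.0647, 1/139=0.0072, 6/139=0.0432, 37/139=0.2662, 29/139=0.2086
Proportions for species 2 (n=247): 33/247=0.1336, 79/247=0.3198, 73/247=0.2955, 9/247=0.0364, 3/247=0.0121, 49/247=0.1984, 1/247=0.0040
Proportions for species 4 (n=183): 28/183=0.1530, 36/183=0.1967, 41/183=0.2240, 20/183=0.1093, 36/183=0.1967, 17/183=0.0929, 5/183=0.0273
Proportions for species 1 (n=191): 19/191=0.0995, 41/191=0.2147, 85/191=0.4450, 1/191=0.0052, 36/191=0.1885, 7/191=0.0366, 2/191=0.0105
Σp_3ᵢ² = 0.3957² + 0.0144² + 0.0647² + 0.0072² + 0.0432² + 0.2662² + 0.2086² = 0.156578 + 0.000207 + 0.004186 + 0.000052 + 0.001866 + 0.070862 + 0.043514 = 0.277265
B_3 = 1 / 0.277265 = 3.6067
Σp_2ᵢ² = 0.1336² + 0.3198² + 0.2955² + 0.0364² + 0.0121² + 0.1984² + 0.0040² = 0.017849 + 0.102272 + 0.087320 + 0.001325 + 0.000146 + 0.039363 + 0.000016 = 0.248291
B_2 = 1 / 0.248291 = 4.0275
Σp_4ᵢ² = 0.1530² + 0.1967² + 0.2240² + 0.1093² + 0.1967² + 0.0929² + 0.0273² = 0.023409 + 0.038691 + 0.050176 + 0.011946 + 0.038691 + 0.008630 + 0.000745 = 0.172288
B_4 = 1 / 0.172288 = 5.8042
Σp_1ᵢ² = 0.0995² + 0.2147² + 0.4450² + 0.0052² + 0.1885² + 0.0366² + 0.0105² = 0.009900 + 0.046096 + 0.198025 + 0.000027 + 0.035532 + 0.001340 + 0.000110 = 0.291030
B_1 = 1 / 0.291030 = 3.4361
Highest B → broadest niche (most generalist): species 4 (B = 5.80).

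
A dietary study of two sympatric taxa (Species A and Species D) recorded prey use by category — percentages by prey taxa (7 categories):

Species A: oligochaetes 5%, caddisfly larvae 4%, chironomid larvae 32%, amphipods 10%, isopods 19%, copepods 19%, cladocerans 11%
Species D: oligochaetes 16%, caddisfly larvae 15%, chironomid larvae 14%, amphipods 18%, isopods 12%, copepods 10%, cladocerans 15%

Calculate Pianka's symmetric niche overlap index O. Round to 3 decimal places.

0.786

Convert percentages to proportions (divide by 100).
Σ p₁ᵢp₂ᵢ = 0.0080 + 0.0060 + 0.0448 + 0.0180 + 0.0228 + 0.0190 + 0.0165 = 0.1351
Σp_1ᵢ² = 0.05² + 0.04² + 0.32² + 0.10² + 0.19² + 0.19² + 0.11² = 0.0025 + 0.0016 + 0.1024 + 0.0100 + 0.0361 + 0.0361 + 0.0121 = 0.2008
Σp_2ᵢ² = 0.16² + 0.15² + 0.14² + 0.18² + 0.12² + 0.10² + 0.15² = 0.0256 + 0.0225 + 0.0196 + 0.0324 + 0.0144 + 0.0100 + 0.0225 = 0.1470
O = 0.1351 / √(0.2008 × 0.1470) = 0.1351 / 0.171807 = 0.78635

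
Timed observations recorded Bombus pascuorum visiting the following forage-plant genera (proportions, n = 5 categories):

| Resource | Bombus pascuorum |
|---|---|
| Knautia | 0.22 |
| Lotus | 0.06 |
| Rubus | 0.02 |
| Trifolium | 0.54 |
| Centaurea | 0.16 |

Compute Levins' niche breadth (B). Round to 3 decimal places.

2.706

Σpᵢ² = 0.22² + 0.06² + 0.02² + 0.54² + 0.16² = 0.0484 + 0.0036 + 0.0004 + 0.2916 + 0.0256 = 0.3696
B = 1 / 0.3696 = 2.70563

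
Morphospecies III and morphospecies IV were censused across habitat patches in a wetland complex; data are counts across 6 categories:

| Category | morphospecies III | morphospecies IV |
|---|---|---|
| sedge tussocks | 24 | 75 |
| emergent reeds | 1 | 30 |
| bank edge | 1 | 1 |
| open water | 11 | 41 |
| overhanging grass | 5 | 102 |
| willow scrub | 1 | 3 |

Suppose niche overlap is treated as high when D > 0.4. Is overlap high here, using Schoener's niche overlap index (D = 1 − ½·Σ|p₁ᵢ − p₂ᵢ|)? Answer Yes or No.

Yes

Proportions for morphospecies III (n=43): 24/43=0.5581, 1/43=0.0233, 1/43=0.0233, 11/43=0.2558, 5/43=0.1163, 1/43=0.0233
Proportions for morphospecies IV (n=252): 75/252=0.2976, 30/252=0.1190, 1/252=0.0040, 41/252=0.1627, 102/252=0.4048, 3/252=0.0119
Σ|p₁ᵢ − p₂ᵢ| = 0.2605 + 0.0957 + 0.0193 + 0.0931 + 0.2885 + 0.0114 = 0.7685
D = 1 − ½ × 0.7685 = 1 − 0.38425 = 0.61575
D = 0.61575 > 0.4 → Yes.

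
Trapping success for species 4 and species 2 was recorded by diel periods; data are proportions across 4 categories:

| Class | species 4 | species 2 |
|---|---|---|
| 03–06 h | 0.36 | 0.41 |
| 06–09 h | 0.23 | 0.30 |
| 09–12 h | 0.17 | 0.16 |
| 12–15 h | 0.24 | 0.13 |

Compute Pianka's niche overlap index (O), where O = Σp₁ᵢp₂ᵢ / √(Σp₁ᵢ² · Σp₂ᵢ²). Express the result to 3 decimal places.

0.967

Σ p₁ᵢp₂ᵢ = 0.1476 + 0.0690 + 0.0272 + 0.0312 = 0.2750
Σp_1ᵢ² = 0.36² + 0.23² + 0.17² + 0.24² = 0.1296 + 0.0529 + 0.0289 + 0.0576 = 0.2690
Σp_2ᵢ² = 0.41² + 0.30² + 0.16² + 0.13² = 0.1681 + 0.0900 + 0.0256 + 0.0169 = 0.3006
O = 0.2750 / √(0.2690 × 0.3006) = 0.2750 / 0.284361 = 0.96708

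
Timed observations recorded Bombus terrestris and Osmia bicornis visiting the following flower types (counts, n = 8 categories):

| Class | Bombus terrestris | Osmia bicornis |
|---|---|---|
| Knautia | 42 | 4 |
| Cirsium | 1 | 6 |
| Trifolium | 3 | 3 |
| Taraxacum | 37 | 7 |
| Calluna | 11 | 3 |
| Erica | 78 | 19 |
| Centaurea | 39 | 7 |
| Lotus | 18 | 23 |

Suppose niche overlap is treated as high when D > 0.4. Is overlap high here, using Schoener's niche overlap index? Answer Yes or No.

Yes

Proportions for Bombus terrestris (n=229): 42/229=0.1834, 1/229=0.0044, 3/229=0.0131, 37/229=0.1616, 11/229=0.0480, 78/229=0.3406, 39/229=0.1703, 18/229=0.0786
Proportions for Osmia bicornis (n=72): 4/72=0.0556, 6/72=0.0833, 3/72=0.0417, 7/72=0.0972, 3/72=0.0417, 19/72=0.2639, 7/72=0.0972, 23/72=0.3194
Σ|p₁ᵢ − p₂ᵢ| = 0.1278 + 0.0789 + 0.0286 + 0.0644 + 0.0063 + 0.0767 + 0.0731 + 0.2408 = 0.6966
D = 1 − ½ × 0.6966 = 1 − 0.34830 = 0.65170
D = 0.65170 > 0.4 → Yes.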